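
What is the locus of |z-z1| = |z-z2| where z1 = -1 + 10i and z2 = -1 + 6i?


Equal distances means the locus is the perpendicular bisector of z1 and z2.
Midpoint = ((-1+(-1))/2, (10+6)/2) = (-1.0000, 8.0000)

Perpendicular bisector through (-1.0000, 8.0000)


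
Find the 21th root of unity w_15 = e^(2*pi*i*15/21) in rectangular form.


Angle = 360*15/21 = 257.1429°
a = cos(257.1429°) = -0.2225
b = sin(257.1429°) = -0.9749

-0.2225 - 0.9749i


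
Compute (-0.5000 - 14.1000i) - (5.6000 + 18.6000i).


Real: -0.5 - 5.6 = -6.1
Imag: -14.1 - 18.6 = -32.7

-6.1000 - 32.7000i


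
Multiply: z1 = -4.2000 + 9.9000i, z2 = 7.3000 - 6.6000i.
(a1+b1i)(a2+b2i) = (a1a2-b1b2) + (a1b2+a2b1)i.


Real = -4.2*7.3 - 9.9*(-6.6) = -30.66 - (-65.34) = 34.68
Imag = -4.2*(-6.6) + 7.3*9.9 = 27.72 + 72.27 = 99.99

34.6800 + 99.9900i


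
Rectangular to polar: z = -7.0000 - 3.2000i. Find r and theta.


r = sqrt(49+10.24) = sqrt(59.24) = 7.6968
theta = atan2(-3.2, -7) = -155.4328 degrees

r = 7.6968, theta = -155.4328 degrees


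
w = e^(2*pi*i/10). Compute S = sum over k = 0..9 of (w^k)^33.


The roots are w_k = w^k with w = e^(2*pi*i/10), and (w^k)^33 = (w^33)^k.
So S = 1 + u + u^2 + ... + u^(9) with u = w^33.
33 = 3*10 + 3, so 33 is not a multiple of 10: u = (w^10)^3 * w^3 = w^3 ≠ 1 (w is a primitive 10th root), while u^10 = (w^10)^33 = 1.
Geometric series: S = (1 - u^10)/(1 - u) = (1 - 1)/(1 - u) = 0

S = 0


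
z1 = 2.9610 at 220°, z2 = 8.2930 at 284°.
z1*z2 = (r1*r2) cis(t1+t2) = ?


r = 2.9610 * 8.2930 = 24.5556
theta = 220° + 284° = 504° = 144° (mod 360)

24.5556 cis(144°)


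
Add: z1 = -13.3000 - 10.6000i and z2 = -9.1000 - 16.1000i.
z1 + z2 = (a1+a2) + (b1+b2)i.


Real: -13.3 - 9.1 = -22.4
Imag: -10.6 - 16.1 = -26.7

-22.4000 - 26.7000i


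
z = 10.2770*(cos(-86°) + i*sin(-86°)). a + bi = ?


a = 10.2770*cos(-86°) = 10.2770*0.06976 = 0.7169
b = 10.2770*sin(-86°) = 10.2770*(-0.997564) = -10.2520

0.7169 - 10.2520i


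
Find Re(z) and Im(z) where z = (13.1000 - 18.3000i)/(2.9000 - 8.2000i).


Multiply by conjugate: (13.1000 - 18.3000i)(2.9000 + 8.2000i) / (2.9^2 + (-8.2)^2)
Numerator real = 13.1*2.9 - (18.3)*(-8.2) = 188.05
Numerator imag = -18.3*2.9 - 13.1*(-8.2) = 54.35
Denominator = 75.65
Re(z) = 188.05/75.65 = 2.4858
Im(z) = 54.35/75.65 = 0.7184

Re(z) = 2.4858, Im(z) = 0.7184


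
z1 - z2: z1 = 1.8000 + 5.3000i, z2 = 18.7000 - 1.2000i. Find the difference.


Real: 1.8 - 18.7 = -16.9
Imag: 5.3 + 1.2 = 6.5

-16.9000 + 6.5000i


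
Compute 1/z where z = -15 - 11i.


|z|^2 = 225+121 = 346
1/z = (-15 + 11i)/346

1/z = -0.0434 + 0.0318i


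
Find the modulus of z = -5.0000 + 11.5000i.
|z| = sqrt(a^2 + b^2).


|z| = sqrt((-5)^2 + 11.5^2) = sqrt(25 + 132.25) = sqrt(157.25) = 12.5399

|z| = 12.5399


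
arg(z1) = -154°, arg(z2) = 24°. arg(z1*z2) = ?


arg(z1*z2) = -154° + 24° = -130°
Normalized to (-180°, 180°]: -130°

-130°


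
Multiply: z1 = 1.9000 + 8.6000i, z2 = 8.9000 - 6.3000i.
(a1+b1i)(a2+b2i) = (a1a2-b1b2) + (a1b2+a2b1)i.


Real = 1.9*8.9 - 8.6*(-6.3) = 16.91 - (-54.18) = 71.09
Imag = 1.9*(-6.3) + 8.9*8.6 = -11.97 + 76.54 = 64.57

71.0900 + 64.5700i


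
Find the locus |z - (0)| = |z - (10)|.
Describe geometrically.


Equal distances means the locus is the perpendicular bisector of z1 and z2.
Midpoint = ((0+10)/2, (0+0)/2) = (5.0000, 0)

Perpendicular bisector through (5.0000, 0)


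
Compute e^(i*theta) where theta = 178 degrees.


cos(178°) = -0.9994
sin(178°) = 0.0349

e^(i*178°) = -0.9994 + 0.0349i


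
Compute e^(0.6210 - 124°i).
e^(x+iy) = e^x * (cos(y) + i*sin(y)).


e^0.6210 = 1.8608
cos(-124°) = -0.55919
sin(-124°) = -0.82904
Real = 1.8608*(-0.55919) = -1.0405
Imag = 1.8608*(-0.82904) = -1.5427

-1.0405 - 1.5427i


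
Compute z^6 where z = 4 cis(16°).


r^6 = 4^6 = 4096
n*theta = 6*16° = 96° = 96° (mod 360)
a = 4096*cos(96°) = -428.1486
b = 4096*sin(96°) = 4073.5617

4096 cis(96°) = -428.1486 + 4073.5617i


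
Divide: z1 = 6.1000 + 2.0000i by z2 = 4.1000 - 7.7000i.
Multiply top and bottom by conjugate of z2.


Conjugate of z2 = 4.1000 + 7.7000i
Numerator: (6.1000 + 2.0000i)(4.1000 + 7.7000i) = 9.6100 + 55.1700i
Denominator: 4.1^2 + (-7.7)^2 = 76.1
Result = (9.6100 + 55.1700i)/76.1

0.1263 + 0.7250i


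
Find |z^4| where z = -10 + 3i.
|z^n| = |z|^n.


|z| = sqrt(100+9) = sqrt(109) = 10.4403
|z^4| = |z|^4 = (sqrt(109))^4 = 109^2 = 11881

|z^4| = 11881


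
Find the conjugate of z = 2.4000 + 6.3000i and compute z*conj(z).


z_bar = 2.4000 - 6.3000i
z*z_bar = 2.4^2 + 6.3^2 = 5.76 + 39.69 = 45.45

z_bar = 2.4000 - 6.3000i, z*z_bar = 45.45


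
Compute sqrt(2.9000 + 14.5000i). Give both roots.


|z| = sqrt(8.41+210.25) = 14.7872
sqrt((|z|+a)/2) = sqrt((14.7872+2.9)/2) = sqrt(8.8436) = 2.9738
sqrt((|z|-a)/2) = sqrt((14.7872-2.9)/2) = sqrt(5.9436) = 2.4379

±(2.9738 + 2.4379i) i.e. 2.9738 + 2.4379i and -2.9738 - 2.4379i


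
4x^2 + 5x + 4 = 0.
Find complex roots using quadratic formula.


disc = 5^2 - 4*4*4 = 25 - 64 = -39
sqrt(|disc|) = sqrt(39) = 6.2450
Real part = -5/(2*4) = -0.6250
Imag part = 6.2450/(2*4) = 0.7806

-0.6250 ± 0.7806i


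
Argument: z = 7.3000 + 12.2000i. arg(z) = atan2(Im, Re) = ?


Re = 7.3, Im = 12.2
arg = atan2(12.2, 7.3) = 59.1054 degrees

arg(z) = 59.1054 degrees


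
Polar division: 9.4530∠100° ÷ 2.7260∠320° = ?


r = 9.4530 / 2.7260 = 3.4677
theta = 100° - 320° = -220° = 140° (mod 360)

3.4677 cis(140°)


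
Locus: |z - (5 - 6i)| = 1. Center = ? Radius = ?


|z - z0| = r is a circle with center z0 and radius r.
Center = (5, -6), radius = 1

Circle with center (5, -6) and radius 1


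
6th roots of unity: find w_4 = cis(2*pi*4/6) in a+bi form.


Angle = 360*4/6 = 240°
a = cos(240°) = -0.5000
b = sin(240°) = -0.8660

-0.5000 - 0.8660i


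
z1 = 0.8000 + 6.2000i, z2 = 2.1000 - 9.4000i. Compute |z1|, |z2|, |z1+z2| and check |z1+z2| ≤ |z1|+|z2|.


|z1| = sqrt(0.8^2 + 6.2^2) = sqrt(39.08) = 6.2514
|z2| = sqrt(2.1^2 + (-9.4)^2) = sqrt(92.77) = 9.6317
z1+z2 = 2.9000 - 3.2000i
|z1+z2| = sqrt(18.65) = 4.3186
|z1|+|z2| = 6.2514 + 9.6317 = 15.8831

|z1+z2| = 4.3186 ≤ |z1|+|z2| = 15.8831 (verified)


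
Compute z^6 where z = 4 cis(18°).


r^6 = 4^6 = 4096
n*theta = 6*18° = 108° = 108° (mod 360)
a = 4096*cos(108°) = -1265.7336
b = 4096*sin(108°) = 3895.5275

4096 cis(108°) = -1265.7336 + 3895.5275i


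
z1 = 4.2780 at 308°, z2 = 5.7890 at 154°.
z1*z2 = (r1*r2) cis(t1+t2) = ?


r = 4.2780 * 5.7890 = 24.7653
theta = 308° + 154° = 462° = 102° (mod 360)

24.7653 cis(102°)


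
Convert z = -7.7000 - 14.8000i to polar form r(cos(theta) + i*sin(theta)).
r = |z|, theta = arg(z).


r = sqrt(59.29+219.04) = sqrt(278.33) = 16.6832
theta = atan2(-14.8, -7.7) = -117.4866 degrees

r = 16.6832, theta = -117.4866 degrees


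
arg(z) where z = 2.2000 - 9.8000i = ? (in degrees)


Re = 2.2, Im = -9.8
arg = atan2(-9.8, 2.2) = -77.3474 degrees

arg(z) = -77.3474 degrees


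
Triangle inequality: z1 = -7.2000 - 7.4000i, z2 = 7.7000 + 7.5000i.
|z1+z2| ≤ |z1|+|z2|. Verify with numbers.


|z1| = sqrt((-7.2)^2 + (-7.4)^2) = sqrt(106.6) = 10.3247
|z2| = sqrt(7.7^2 + 7.5^2) = sqrt(115.54) = 10.7490
z1+z2 = 0.5000 + 0.1000i
|z1+z2| = sqrt(0.26) = 0.5099
|z1|+|z2| = 10.3247 + 10.7490 = 21.0737

|z1+z2| = 0.5099 ≤ |z1|+|z2| = 21.0737 (verified)


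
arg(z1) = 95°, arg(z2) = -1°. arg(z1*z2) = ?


arg(z1*z2) = 95° - 1° = 94°
Normalized to (-180°, 180°]: 94°

94°


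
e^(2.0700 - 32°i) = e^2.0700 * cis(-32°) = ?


e^2.0700 = 7.9248
cos(-32°) = 0.84805
sin(-32°) = -0.52992
Real = 7.9248*0.84805 = 6.7206
Imag = 7.9248*(-0.52992) = -4.1995

6.7206 - 4.1995i


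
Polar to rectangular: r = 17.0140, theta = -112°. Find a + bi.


a = 17.0140*cos(-112°) = 17.0140*(-0.37461) = -6.3736
b = 17.0140*sin(-112°) = 17.0140*(-0.927184) = -15.7751

-6.3736 - 15.7751i


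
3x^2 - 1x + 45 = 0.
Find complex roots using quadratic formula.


disc = (-1)^2 - 4*3*45 = 1 - 540 = -539
sqrt(|disc|) = sqrt(539) = 23.2164
Real part = 1/(2*3) = 0.1667
Imag part = 23.2164/(2*3) = 3.8694

0.1667 ± 3.8694i


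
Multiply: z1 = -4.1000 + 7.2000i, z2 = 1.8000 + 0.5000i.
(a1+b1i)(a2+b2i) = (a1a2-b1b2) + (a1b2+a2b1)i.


Real = -4.1*1.8 - 7.2*0.5 = -7.38 - 3.6 = -10.98
Imag = -4.1*0.5 + 1.8*7.2 = -2.05 + 12.96 = 10.91

-10.9800 + 10.9100i


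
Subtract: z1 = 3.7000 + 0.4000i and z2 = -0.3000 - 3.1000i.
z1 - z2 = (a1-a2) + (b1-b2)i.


Real: 3.7 + 0.3 = 4
Imag: 0.4 + 3.1 = 3.5

4.0000 + 3.5000i


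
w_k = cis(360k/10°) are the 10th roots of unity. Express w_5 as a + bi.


Angle = 360*5/10 = 180°
a = cos(180°) = -1.0000
b = sin(180°) = 0

-1.0000 + 0i


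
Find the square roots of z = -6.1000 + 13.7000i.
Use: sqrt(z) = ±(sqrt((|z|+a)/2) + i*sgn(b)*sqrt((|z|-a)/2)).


|z| = sqrt(37.21+187.69) = 14.9967
sqrt((|z|+a)/2) = sqrt((14.9967+(-6.1))/2) = sqrt(4.4483) = 2.1091
sqrt((|z|-a)/2) = sqrt((14.9967-(-6.1))/2) = sqrt(10.5483) = 3.2478

±(2.1091 + 3.2478i) i.e. 2.1091 + 3.2478i and -2.1091 - 3.2478i


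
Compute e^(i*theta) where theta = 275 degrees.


cos(275°) = 0.0872
sin(275°) = -0.9962

e^(i*275°) = 0.0872 - 0.9962i


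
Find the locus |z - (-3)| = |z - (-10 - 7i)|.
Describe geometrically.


Equal distances means the locus is the perpendicular bisector of z1 and z2.
Midpoint = ((-3+(-10))/2, (0+(-7))/2) = (-6.5000, -3.5000)

Perpendicular bisector through (-6.5000, -3.5000)


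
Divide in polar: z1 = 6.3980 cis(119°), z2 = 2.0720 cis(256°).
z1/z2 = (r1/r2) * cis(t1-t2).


r = 6.3980 / 2.0720 = 3.0878
theta = 119° - 256° = -137° = 223° (mod 360)

3.0878 cis(223°)


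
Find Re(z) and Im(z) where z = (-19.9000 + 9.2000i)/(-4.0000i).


Multiply by conjugate: (-19.9000 + 9.2000i)(4.0000i) / (0^2 + (-4)^2)
Numerator real = -19.9*0 + 9.2*(-4) = -36.8
Numerator imag = 9.2*0 - (-19.9)*(-4) = -79.6
Denominator = 16
Re(z) = -36.8/16 = -2.3000
Im(z) = -79.6/16 = -4.9750

Re(z) = -2.3000, Im(z) = -4.9750


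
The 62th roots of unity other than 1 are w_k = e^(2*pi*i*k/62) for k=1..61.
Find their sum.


With w = e^(2*pi*i/62), all 62 of the 62th roots of unity w^0 = 1, w, ..., w^(61) sum to 0: 1 + w + ... + w^(61) = (1 - w^62)/(1 - w) = 0 since w^62 = 1, w ≠ 1.
Removing the root 1: w + w^2 + ... + w^(61) = 0 - 1 = -1

Sum = -1


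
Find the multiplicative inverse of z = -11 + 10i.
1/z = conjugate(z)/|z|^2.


|z|^2 = 121+100 = 221
1/z = (-11 - 10i)/221

1/z = -0.0498 - 0.0452i


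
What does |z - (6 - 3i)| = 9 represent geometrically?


|z - z0| = r is a circle with center z0 and radius r.
Center = (6, -3), radius = 9

Circle with center (6, -3) and radius 9


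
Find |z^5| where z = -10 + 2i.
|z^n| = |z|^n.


|z| = sqrt(100+4) = sqrt(104) = 10.1980
|z^5| = |z|^5 = (sqrt(104))^5 = 104^2 * sqrt(104) = 10816*sqrt(104)

|z^5| = 10816*sqrt(104) ≈ 110301.9901


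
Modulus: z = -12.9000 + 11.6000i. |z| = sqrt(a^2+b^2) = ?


|z| = sqrt((-12.9)^2 + 11.6^2) = sqrt(166.41 + 134.56) = sqrt(300.97) = 17.3485

|z| = 17.3485


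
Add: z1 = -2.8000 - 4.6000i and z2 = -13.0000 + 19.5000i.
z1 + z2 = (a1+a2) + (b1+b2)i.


Real: -2.8 - 13 = -15.8
Imag: -4.6 + 19.5 = 14.9

-15.8000 + 14.9000i


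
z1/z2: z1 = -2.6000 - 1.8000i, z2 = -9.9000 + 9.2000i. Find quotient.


Conjugate of z2 = -9.9000 - 9.2000i
Numerator: (-2.6000 - 1.8000i)(-9.9000 - 9.2000i) = 9.1800 + 41.7400i
Denominator: (-9.9)^2 + 9.2^2 = 182.65
Result = (9.1800 + 41.7400i)/182.65

0.0503 + 0.2285i


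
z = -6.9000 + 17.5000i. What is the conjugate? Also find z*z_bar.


z_bar = -6.9000 - 17.5000i
z*z_bar = (-6.9)^2 + 17.5^2 = 47.61 + 306.25 = 353.86

z_bar = -6.9000 - 17.5000i, z*z_bar = 353.86


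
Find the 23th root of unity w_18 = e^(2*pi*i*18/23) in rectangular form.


Angle = 360*18/23 = 281.7391°
a = cos(281.7391°) = 0.2035
b = sin(281.7391°) = -0.9791

0.2035 - 0.9791i


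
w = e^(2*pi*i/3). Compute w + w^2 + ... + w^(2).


With w = e^(2*pi*i/3), all 3 of the 3th roots of unity w^0 = 1, w, ..., w^(2) sum to 0: 1 + w + ... + w^(2) = (1 - w^3)/(1 - w) = 0 since w^3 = 1, w ≠ 1.
Removing the root 1: w + w^2 + ... + w^(2) = 0 - 1 = -1

Sum = -1


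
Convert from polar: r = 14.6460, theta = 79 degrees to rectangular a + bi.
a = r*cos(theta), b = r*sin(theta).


a = 14.6460*cos(79°) = 14.6460*0.19081 = 2.7946
b = 14.6460*sin(79°) = 14.6460*0.981627 = 14.3769

2.7946 + 14.3769i


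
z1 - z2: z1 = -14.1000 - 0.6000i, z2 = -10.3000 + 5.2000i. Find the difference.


Real: -14.1 + 10.3 = -3.8
Imag: -0.6 - 5.2 = -5.8

-3.8000 - 5.8000i


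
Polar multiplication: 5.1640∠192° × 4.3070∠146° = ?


r = 5.1640 * 4.3070 = 22.2413
theta = 192° + 146° = 338° = 338° (mod 360)

22.2413 cis(338°)


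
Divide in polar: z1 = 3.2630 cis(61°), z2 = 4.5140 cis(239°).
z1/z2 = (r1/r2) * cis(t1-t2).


r = 3.2630 / 4.5140 = 0.7229
theta = 61° - 239° = -178° = 182° (mod 360)

0.7229 cis(182°)


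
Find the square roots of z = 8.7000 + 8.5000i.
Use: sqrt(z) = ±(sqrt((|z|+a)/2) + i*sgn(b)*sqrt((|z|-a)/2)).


|z| = sqrt(75.69+72.25) = 12.1631
sqrt((|z|+a)/2) = sqrt((12.1631+8.7)/2) = sqrt(10.4315) = 3.2298
sqrt((|z|-a)/2) = sqrt((12.1631-8.7)/2) = sqrt(1.7315) = 1.3159

±(3.2298 + 1.3159i) i.e. 3.2298 + 1.3159i and -3.2298 - 1.3159i


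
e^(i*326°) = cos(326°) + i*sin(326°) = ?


cos(326°) = 0.8290
sin(326°) = -0.5592

e^(i*326°) = 0.8290 - 0.5592i


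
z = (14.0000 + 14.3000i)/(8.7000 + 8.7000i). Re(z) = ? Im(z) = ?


Multiply by conjugate: (14.0000 + 14.3000i)(8.7000 - 8.7000i) / (8.7^2 + 8.7^2)
Numerator real = 14*8.7 + 14.3*8.7 = 246.21
Numerator imag = 14.3*8.7 - 14*8.7 = 2.61
Denominator = 151.38
Re(z) = 246.21/151.38 = 1.6264
Im(z) = 2.61/151.38 = 0.0172

Re(z) = 1.6264, Im(z) = 0.0172


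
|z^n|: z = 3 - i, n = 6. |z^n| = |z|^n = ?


|z| = sqrt(9+1) = sqrt(10) = 3.1623
|z^6| = |z|^6 = (sqrt(10))^6 = 10^3 = 1000

|z^6| = 1000


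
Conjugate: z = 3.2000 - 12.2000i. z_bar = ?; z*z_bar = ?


z_bar = 3.2000 + 12.2000i
z*z_bar = 3.2^2 + (-12.2)^2 = 10.24 + 148.84 = 159.08

z_bar = 3.2000 + 12.2000i, z*z_bar = 159.08


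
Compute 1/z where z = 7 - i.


|z|^2 = 49+1 = 50
1/z = (7 + 1i)/50

1/z = 0.1400 + 0.0200i


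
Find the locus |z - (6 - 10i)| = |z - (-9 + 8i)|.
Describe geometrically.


Equal distances means the locus is the perpendicular bisector of z1 and z2.
Midpoint = ((6+(-9))/2, (-10+8)/2) = (-1.5000, -1.0000)

Perpendicular bisector through (-1.5000, -1.0000)


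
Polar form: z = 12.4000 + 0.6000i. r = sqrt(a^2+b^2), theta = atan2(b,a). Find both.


r = sqrt(153.76+0.36) = sqrt(154.12) = 12.4145
theta = atan2(0.6, 12.4) = 2.7702 degrees

r = 12.4145, theta = 2.7702 degrees


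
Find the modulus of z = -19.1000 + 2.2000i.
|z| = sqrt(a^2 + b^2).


|z| = sqrt((-19.1)^2 + 2.2^2) = sqrt(364.81 + 4.84) = sqrt(369.65) = 19.2263

|z| = 19.2263


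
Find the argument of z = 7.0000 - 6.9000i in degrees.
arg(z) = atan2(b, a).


Re = 7, Im = -6.9
arg = atan2(-6.9, 7) = -44.5878 degrees

arg(z) = -44.5878 degrees


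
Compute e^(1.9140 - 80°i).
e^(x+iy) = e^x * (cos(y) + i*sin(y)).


e^1.9140 = 6.7802
cos(-80°) = 0.17365
sin(-80°) = -0.9848
Real = 6.7802*0.17365 = 1.1774
Imag = 6.7802*(-0.9848) = -6.6771

1.1774 - 6.6771i


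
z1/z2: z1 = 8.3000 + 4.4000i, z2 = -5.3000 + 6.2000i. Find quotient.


Conjugate of z2 = -5.3000 - 6.2000i
Numerator: (8.3000 + 4.4000i)(-5.3000 - 6.2000i) = -16.7100 - 74.7800i
Denominator: (-5.3)^2 + 6.2^2 = 66.53
Result = (-16.7100 - 74.7800i)/66.53

-0.2512 - 1.1240i


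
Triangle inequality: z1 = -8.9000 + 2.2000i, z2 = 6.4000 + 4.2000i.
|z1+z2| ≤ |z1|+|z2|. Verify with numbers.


|z1| = sqrt((-8.9)^2 + 2.2^2) = sqrt(84.05) = 9.1679
|z2| = sqrt(6.4^2 + 4.2^2) = sqrt(58.6) = 7.6551
z1+z2 = -2.5000 + 6.4000i
|z1+z2| = sqrt(47.21) = 6.8710
|z1|+|z2| = 9.1679 + 7.6551 = 16.8230

|z1+z2| = 6.8710 ≤ |z1|+|z2| = 16.8230 (verified)


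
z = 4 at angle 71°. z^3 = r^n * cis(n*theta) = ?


r^3 = 4^3 = 64
n*theta = 3*71° = 213° = 213° (mod 360)
a = 64*cos(213°) = -53.6749
b = 64*sin(213°) = -34.8569

64 cis(213°) = -53.6749 - 34.8569i


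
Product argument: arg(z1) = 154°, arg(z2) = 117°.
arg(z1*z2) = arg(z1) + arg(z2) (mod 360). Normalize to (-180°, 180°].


arg(z1*z2) = 154° + 117° = 271°
Normalized to (-180°, 180°]: -89°

-89°


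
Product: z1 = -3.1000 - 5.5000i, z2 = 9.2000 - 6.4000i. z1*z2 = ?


Real = -3.1*9.2 - (-5.5)*(-6.4) = -28.52 - 35.2 = -63.72
Imag = -3.1*(-6.4) + 9.2*(-5.5) = 19.84 - (50.6) = -30.76

-63.7200 - 30.7600i


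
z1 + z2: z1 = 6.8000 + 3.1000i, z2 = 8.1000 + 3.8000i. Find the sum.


Real: 6.8 + 8.1 = 14.9
Imag: 3.1 + 3.8 = 6.9

14.9000 + 6.9000i


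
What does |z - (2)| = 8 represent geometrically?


|z - z0| = r is a circle with center z0 and radius r.
Center = (2, 0), radius = 8

Circle with center (2, 0) and radius 8


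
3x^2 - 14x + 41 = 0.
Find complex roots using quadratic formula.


disc = (-14)^2 - 4*3*41 = 196 - 492 = -296
sqrt(|disc|) = sqrt(296) = 17.2047
Real part = 14/(2*3) = 2.3333
Imag part = 17.2047/(2*3) = 2.8674

2.3333 ± 2.8674i


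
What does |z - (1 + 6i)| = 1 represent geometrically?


|z - z0| = r is a circle with center z0 and radius r.
Center = (1, 6), radius = 1

Circle with center (1, 6) and radius 1


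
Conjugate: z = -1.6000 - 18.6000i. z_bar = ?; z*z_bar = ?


z_bar = -1.6000 + 18.6000i
z*z_bar = (-1.6)^2 + (-18.6)^2 = 2.56 + 345.96 = 348.52

z_bar = -1.6000 + 18.6000i, z*z_bar = 348.52


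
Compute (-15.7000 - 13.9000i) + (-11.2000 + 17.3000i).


Real: -15.7 - 11.2 = -26.9
Imag: -13.9 + 17.3 = 3.4

-26.9000 + 3.4000i


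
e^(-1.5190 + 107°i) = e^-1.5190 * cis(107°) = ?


e^-1.5190 = 0.21893
cos(107°) = -0.2924
sin(107°) = 0.9563
Real = 0.21893*(-0.2924) = -0.0640
Imag = 0.21893*0.9563 = 0.2094

-0.0640 + 0.2094i


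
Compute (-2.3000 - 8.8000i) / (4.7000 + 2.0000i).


Conjugate of z2 = 4.7000 - 2.0000i
Numerator: (-2.3000 - 8.8000i)(4.7000 - 2.0000i) = -28.4100 - 36.7600i
Denominator: 4.7^2 + 2^2 = 26.09
Result = (-28.4100 - 36.7600i)/26.09

-1.0889 - 1.4090i


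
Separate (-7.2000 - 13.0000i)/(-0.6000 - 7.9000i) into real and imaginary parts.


Multiply by conjugate: (-7.2000 - 13.0000i)(-0.6000 + 7.9000i) / ((-0.6)^2 + (-7.9)^2)
Numerator real = -7.2*(-0.6) - (13)*(-7.9) = 107.02
Numerator imag = -13*(-0.6) - (-7.2)*(-7.9) = -49.08
Denominator = 62.77
Re(z) = 107.02/62.77 = 1.7050
Im(z) = -49.08/62.77 = -0.7819

Re(z) = 1.7050, Im(z) = -0.7819


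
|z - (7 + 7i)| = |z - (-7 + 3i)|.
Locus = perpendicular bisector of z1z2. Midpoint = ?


Equal distances means the locus is the perpendicular bisector of z1 and z2.
Midpoint = ((7+(-7))/2, (7+3)/2) = (0, 5.0000)

Perpendicular bisector through (0, 5.0000)


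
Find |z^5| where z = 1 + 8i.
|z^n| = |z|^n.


|z| = sqrt(1+64) = sqrt(65) = 8.0623
|z^5| = |z|^5 = (sqrt(65))^5 = 65^2 * sqrt(65) = 4225*sqrt(65)

|z^5| = 4225*sqrt(65) ≈ 34063.0390


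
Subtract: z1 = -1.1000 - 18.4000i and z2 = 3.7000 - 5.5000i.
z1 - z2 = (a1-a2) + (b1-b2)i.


Real: -1.1 - 3.7 = -4.8
Imag: -18.4 + 5.5 = -12.9

-4.8000 - 12.9000i


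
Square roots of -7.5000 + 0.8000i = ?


|z| = sqrt(56.25+0.64) = 7.5425
sqrt((|z|+a)/2) = sqrt((7.5425+(-7.5))/2) = sqrt(0.0213) = 0.1459
sqrt((|z|-a)/2) = sqrt((7.5425-(-7.5))/2) = sqrt(7.5213) = 2.7425

±(0.1459 + 2.7425i) i.e. 0.1459 + 2.7425i and -0.1459 - 2.7425i


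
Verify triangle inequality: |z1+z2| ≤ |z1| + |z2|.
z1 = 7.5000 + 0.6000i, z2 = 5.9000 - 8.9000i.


|z1| = sqrt(7.5^2 + 0.6^2) = sqrt(56.61) = 7.5240
|z2| = sqrt(5.9^2 + (-8.9)^2) = sqrt(114.02) = 10.6780
z1+z2 = 13.4000 - 8.3000i
|z1+z2| = sqrt(248.45) = 15.7623
|z1|+|z2| = 7.5240 + 10.6780 = 18.2020

|z1+z2| = 15.7623 ≤ |z1|+|z2| = 18.2020 (verified)


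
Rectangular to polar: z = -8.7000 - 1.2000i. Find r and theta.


r = sqrt(75.69+1.44) = sqrt(77.13) = 8.7824
theta = atan2(-1.2, -8.7) = -172.1467 degrees

r = 8.7824, theta = -172.1467 degrees


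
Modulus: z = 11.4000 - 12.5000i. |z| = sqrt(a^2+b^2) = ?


|z| = sqrt(11.4^2 + (-12.5)^2) = sqrt(129.96 + 156.25) = sqrt(286.21) = 16.9177

|z| = 16.9177


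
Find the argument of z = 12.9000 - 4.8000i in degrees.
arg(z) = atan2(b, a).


Re = 12.9, Im = -4.8
arg = atan2(-4.8, 12.9) = -20.4099 degrees

arg(z) = -20.4099 degrees


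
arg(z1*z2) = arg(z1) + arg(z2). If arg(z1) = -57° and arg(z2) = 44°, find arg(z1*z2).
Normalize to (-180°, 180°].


arg(z1*z2) = -57° + 44° = -13°
Normalized to (-180°, 180°]: -13°

-13°


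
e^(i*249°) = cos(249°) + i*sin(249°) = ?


cos(249°) = -0.3584
sin(249°) = -0.9336

e^(i*249°) = -0.3584 - 0.9336i


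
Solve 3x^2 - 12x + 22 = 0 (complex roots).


disc = (-12)^2 - 4*3*22 = 144 - 264 = -120
sqrt(|disc|) = sqrt(120) = 10.9545
Real part = 12/(2*3) = 2.0000
Imag part = 10.9545/(2*3) = 1.8257

2.0000 ± 1.8257i


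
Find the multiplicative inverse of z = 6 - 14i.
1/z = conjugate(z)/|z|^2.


|z|^2 = 36+196 = 232
1/z = (6 + 14i)/232

1/z = 0.0259 + 0.0603i


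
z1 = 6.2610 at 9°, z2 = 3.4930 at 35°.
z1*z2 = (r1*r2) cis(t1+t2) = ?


r = 6.2610 * 3.4930 = 21.8697
theta = 9° + 35° = 44° = 44° (mod 360)

21.8697 cis(44°)


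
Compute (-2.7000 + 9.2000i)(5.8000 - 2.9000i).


Real = -2.7*5.8 - 9.2*(-2.9) = -15.66 - (-26.68) = 11.02
Imag = -2.7*(-2.9) + 5.8*9.2 = 7.83 + 53.36 = 61.19

11.0200 + 61.1900i


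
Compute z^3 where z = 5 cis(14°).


r^3 = 5^3 = 125
n*theta = 3*14° = 42° = 42° (mod 360)
a = 125*cos(42°) = 92.8931
b = 125*sin(42°) = 83.6413

125 cis(42°) = 92.8931 + 83.6413i


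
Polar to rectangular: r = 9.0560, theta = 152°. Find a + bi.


a = 9.0560*cos(152°) = 9.0560*(-0.88295) = -7.9960
b = 9.0560*sin(152°) = 9.0560*0.46947 = 4.2515

-7.9960 + 4.2515i


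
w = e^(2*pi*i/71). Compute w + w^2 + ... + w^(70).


With w = e^(2*pi*i/71), all 71 of the 71th roots of unity w^0 = 1, w, ..., w^(70) sum to 0: 1 + w + ... + w^(70) = (1 - w^71)/(1 - w) = 0 since w^71 = 1, w ≠ 1.
Removing the root 1: w + w^2 + ... + w^(70) = 0 - 1 = -1

Sum = -1


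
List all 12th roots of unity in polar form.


The 12th roots of unity are cis(360k/12°) for k=0..11
Angle step = 360/12 = 30°
Primitive root: cis(30°)
Primitive root = 0.8660 + 0.5000i

12 roots at angles: 0°, 30°, 60°, 90°, 120°, 150°, 180°, 210°, 240°, 270°, 300°, 330°


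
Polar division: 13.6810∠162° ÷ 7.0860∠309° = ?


r = 13.6810 / 7.0860 = 1.9307
theta = 162° - 309° = -147° = 213° (mod 360)

1.9307 cis(213°)


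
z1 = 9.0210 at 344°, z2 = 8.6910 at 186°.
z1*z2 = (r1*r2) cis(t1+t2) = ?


r = 9.0210 * 8.6910 = 78.4015
theta = 344° + 186° = 530° = 170° (mod 360)

78.4015 cis(170°)


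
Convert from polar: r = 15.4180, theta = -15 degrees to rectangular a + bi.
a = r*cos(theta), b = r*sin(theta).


a = 15.4180*cos(-15°) = 15.4180*0.965926 = 14.8926
b = 15.4180*sin(-15°) = 15.4180*(-0.25882) = -3.9905

14.8926 - 3.9905i


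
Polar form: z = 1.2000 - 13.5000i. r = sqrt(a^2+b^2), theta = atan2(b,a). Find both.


r = sqrt(1.44+182.25) = sqrt(183.69) = 13.5532
theta = atan2(-13.5, 1.2) = -84.9204 degrees

r = 13.5532, theta = -84.9204 degrees


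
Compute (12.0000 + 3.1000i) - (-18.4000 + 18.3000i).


Real: 12 + 18.4 = 30.4
Imag: 3.1 - 18.3 = -15.2

30.4000 - 15.2000i


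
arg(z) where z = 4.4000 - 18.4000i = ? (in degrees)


Re = 4.4, Im = -18.4
arg = atan2(-18.4, 4.4) = -76.5514 degrees

arg(z) = -76.5514 degrees


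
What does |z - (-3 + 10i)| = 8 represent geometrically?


|z - z0| = r is a circle with center z0 and radius r.
Center = (-3, 10), radius = 8

Circle with center (-3, 10) and radius 8


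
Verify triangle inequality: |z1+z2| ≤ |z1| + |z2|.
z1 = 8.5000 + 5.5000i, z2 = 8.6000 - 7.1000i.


|z1| = sqrt(8.5^2 + 5.5^2) = sqrt(102.5) = 10.1242
|z2| = sqrt(8.6^2 + (-7.1)^2) = sqrt(124.37) = 11.1521
z1+z2 = 17.1000 - 1.6000i
|z1+z2| = sqrt(294.97) = 17.1747
|z1|+|z2| = 10.1242 + 11.1521 = 21.2763

|z1+z2| = 17.1747 ≤ |z1|+|z2| = 21.2763 (verified)


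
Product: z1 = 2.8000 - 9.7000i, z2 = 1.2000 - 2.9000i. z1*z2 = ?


Real = 2.8*1.2 - (-9.7)*(-2.9) = 3.36 - 28.13 = -24.77
Imag = 2.8*(-2.9) + 1.2*(-9.7) = -8.12 - (11.64) = -19.76

-24.7700 - 19.7600i


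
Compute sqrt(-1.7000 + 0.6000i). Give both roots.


|z| = sqrt(2.89+0.36) = 1.8028
sqrt((|z|+a)/2) = sqrt((1.8028+(-1.7))/2) = sqrt(0.0514) = 0.2267
sqrt((|z|-a)/2) = sqrt((1.8028-(-1.7))/2) = sqrt(1.7514) = 1.3234

±(0.2267 + 1.3234i) i.e. 0.2267 + 1.3234i and -0.2267 - 1.3234i


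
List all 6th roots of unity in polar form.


The 6th roots of unity are cis(360k/6°) for k=0..5
Angle step = 360/6 = 60°
Primitive root: cis(60°)
Primitive root = 0.5000 + 0.8660i

6 roots at angles: 0°, 60°, 120°, 180°, 240°, 300°


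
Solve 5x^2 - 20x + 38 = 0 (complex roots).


disc = (-20)^2 - 4*5*38 = 400 - 760 = -360
sqrt(|disc|) = sqrt(360) = 18.9737
Real part = 20/(2*5) = 2.0000
Imag part = 18.9737/(2*5) = 1.8974

2.0000 ± 1.8974i


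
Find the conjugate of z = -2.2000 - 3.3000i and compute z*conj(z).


z_bar = -2.2000 + 3.3000i
z*z_bar = (-2.2)^2 + (-3.3)^2 = 4.84 + 10.89 = 15.73

z_bar = -2.2000 + 3.3000i, z*z_bar = 15.73


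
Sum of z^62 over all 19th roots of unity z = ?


The roots are w_k = w^k with w = e^(2*pi*i/19), and (w^k)^62 = (w^62)^k.
So S = 1 + u + u^2 + ... + u^(18) with u = w^62.
62 = 3*19 + 5, so 62 is not a multiple of 19: u = (w^19)^3 * w^5 = w^5 ≠ 1 (w is a primitive 19th root), while u^19 = (w^19)^62 = 1.
Geometric series: S = (1 - u^19)/(1 - u) = (1 - 1)/(1 - u) = 0

S = 0


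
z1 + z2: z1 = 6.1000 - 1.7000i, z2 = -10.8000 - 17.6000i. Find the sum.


Real: 6.1 - 10.8 = -4.7
Imag: -1.7 - 17.6 = -19.3

-4.7000 - 19.3000i


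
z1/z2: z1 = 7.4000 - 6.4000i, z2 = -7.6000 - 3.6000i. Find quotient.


Conjugate of z2 = -7.6000 + 3.6000i
Numerator: (7.4000 - 6.4000i)(-7.6000 + 3.6000i) = -33.2000 + 75.2800i
Denominator: (-7.6)^2 + (-3.6)^2 = 70.72
Result = (-33.2000 + 75.2800i)/70.72

-0.4695 + 1.0645i


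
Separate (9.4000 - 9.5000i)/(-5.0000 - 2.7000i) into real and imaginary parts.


Multiply by conjugate: (9.4000 - 9.5000i)(-5.0000 + 2.7000i) / ((-5)^2 + (-2.7)^2)
Numerator real = 9.4*(-5) - (9.5)*(-2.7) = -21.35
Numerator imag = -9.5*(-5) - 9.4*(-2.7) = 72.88
Denominator = 32.29
Re(z) = -21.35/32.29 = -0.6612
Im(z) = 72.88/32.29 = 2.2570

Re(z) = -0.6612, Im(z) = 2.2570


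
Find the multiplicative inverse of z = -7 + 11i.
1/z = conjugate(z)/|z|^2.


|z|^2 = 49+121 = 170
1/z = (-7 - 11i)/170

1/z = -0.0412 - 0.0647i


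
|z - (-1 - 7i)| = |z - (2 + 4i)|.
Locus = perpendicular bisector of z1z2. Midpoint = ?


Equal distances means the locus is the perpendicular bisector of z1 and z2.
Midpoint = ((-1+2)/2, (-7+4)/2) = (0.5000, -1.5000)

Perpendicular bisector through (0.5000, -1.5000)


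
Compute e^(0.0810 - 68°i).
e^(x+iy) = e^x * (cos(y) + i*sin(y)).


e^0.0810 = 1.0844
cos(-68°) = 0.3746
sin(-68°) = -0.92718
Real = 1.0844*0.3746 = 0.4062
Imag = 1.0844*(-0.92718) = -1.0054

0.4062 - 1.0054i


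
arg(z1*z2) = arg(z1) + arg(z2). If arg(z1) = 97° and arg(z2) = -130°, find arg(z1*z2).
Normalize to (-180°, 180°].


arg(z1*z2) = 97° - 130° = -33°
Normalized to (-180°, 180°]: -33°

-33°


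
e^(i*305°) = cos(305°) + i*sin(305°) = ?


cos(305°) = 0.5736
sin(305°) = -0.8192

e^(i*305°) = 0.5736 - 0.8192i


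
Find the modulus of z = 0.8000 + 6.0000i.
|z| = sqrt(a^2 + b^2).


|z| = sqrt(0.8^2 + 6^2) = sqrt(0.64 + 36) = sqrt(36.64) = 6.0531

|z| = 6.0531


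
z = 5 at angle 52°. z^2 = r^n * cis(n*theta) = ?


r^2 = 5^2 = 25
n*theta = 2*52° = 104° = 104° (mod 360)
a = 25*cos(104°) = -6.0480
b = 25*sin(104°) = 24.2574

25 cis(104°) = -6.0480 + 24.2574i


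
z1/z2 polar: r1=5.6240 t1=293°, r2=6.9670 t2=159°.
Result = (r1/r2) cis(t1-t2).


r = 5.6240 / 6.9670 = 0.8072
theta = 293° - 159° = 134° = 134° (mod 360)

0.8072 cis(134°)


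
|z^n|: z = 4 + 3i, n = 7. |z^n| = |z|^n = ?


|z| = sqrt(16+9) = sqrt(25) = 5
|z^7| = |z|^7 = 5^7 = 78125

|z^7| = 78125


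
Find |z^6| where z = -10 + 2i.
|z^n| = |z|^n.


|z| = sqrt(100+4) = sqrt(104) = 10.1980
|z^6| = |z|^6 = (sqrt(104))^6 = 104^3 = 1124864

|z^6| = 1124864


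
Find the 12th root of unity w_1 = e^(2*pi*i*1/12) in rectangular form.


Angle = 360*1/12 = 30°
a = cos(30°) = 0.8660
b = sin(30°) = 0.5000

0.8660 + 0.5000i


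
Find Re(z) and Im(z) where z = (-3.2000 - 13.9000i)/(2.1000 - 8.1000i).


Multiply by conjugate: (-3.2000 - 13.9000i)(2.1000 + 8.1000i) / (2.1^2 + (-8.1)^2)
Numerator real = -3.2*2.1 - (13.9)*(-8.1) = 105.87
Numerator imag = -13.9*2.1 - (-3.2)*(-8.1) = -55.11
Denominator = 70.02
Re(z) = 105.87/70.02 = 1.5120
Im(z) = -55.11/70.02 = -0.7871

Re(z) = 1.5120, Im(z) = -0.7871


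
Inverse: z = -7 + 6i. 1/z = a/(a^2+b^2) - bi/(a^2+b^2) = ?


|z|^2 = 49+36 = 85
1/z = (-7 - 6i)/85

1/z = -0.0824 - 0.0706i


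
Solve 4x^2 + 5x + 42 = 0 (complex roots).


disc = 5^2 - 4*4*42 = 25 - 672 = -647
sqrt(|disc|) = sqrt(647) = 25.4362
Real part = -5/(2*4) = -0.6250
Imag part = 25.4362/(2*4) = 3.1795

-0.6250 ± 3.1795i


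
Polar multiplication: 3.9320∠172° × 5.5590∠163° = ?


r = 3.9320 * 5.5590 = 21.8580
theta = 172° + 163° = 335° = 335° (mod 360)

21.8580 cis(335°)


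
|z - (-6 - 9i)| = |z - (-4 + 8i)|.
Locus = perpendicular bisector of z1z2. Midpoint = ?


Equal distances means the locus is the perpendicular bisector of z1 and z2.
Midpoint = ((-6+(-4))/2, (-9+8)/2) = (-5.0000, -0.5000)

Perpendicular bisector through (-5.0000, -0.5000)


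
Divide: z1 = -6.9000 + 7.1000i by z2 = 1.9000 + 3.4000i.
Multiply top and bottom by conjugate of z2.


Conjugate of z2 = 1.9000 - 3.4000i
Numerator: (-6.9000 + 7.1000i)(1.9000 - 3.4000i) = 11.0300 + 36.9500i
Denominator: 1.9^2 + 3.4^2 = 15.17
Result = (11.0300 + 36.9500i)/15.17

0.7271 + 2.4357i


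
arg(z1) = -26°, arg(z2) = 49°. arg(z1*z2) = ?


arg(z1*z2) = -26° + 49° = 23°
Normalized to (-180°, 180°]: 23°

23°


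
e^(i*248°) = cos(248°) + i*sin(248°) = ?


cos(248°) = -0.3746
sin(248°) = -0.9272

e^(i*248°) = -0.3746 - 0.9272i


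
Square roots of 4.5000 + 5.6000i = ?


|z| = sqrt(20.25+31.36) = 7.1840
sqrt((|z|+a)/2) = sqrt((7.1840+4.5)/2) = sqrt(5.8420) = 2.4170
sqrt((|z|-a)/2) = sqrt((7.1840-4.5)/2) = sqrt(1.3420) = 1.1584

±(2.4170 + 1.1584i) i.e. 2.4170 + 1.1584i and -2.4170 - 1.1584i


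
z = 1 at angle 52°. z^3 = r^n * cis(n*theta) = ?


r^3 = 1^3 = 1
n*theta = 3*52° = 156° = 156° (mod 360)
a = 1*cos(156°) = -0.9135
b = 1*sin(156°) = 0.4067

1 cis(156°) = -0.9135 + 0.4067i


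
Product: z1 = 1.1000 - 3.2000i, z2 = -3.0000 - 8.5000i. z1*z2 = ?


Real = 1.1*(-3) - (-3.2)*(-8.5) = -3.3 - 27.2 = -30.5
Imag = 1.1*(-8.5) - (3)*(-3.2) = -9.35 + 9.6 = 0.25

-30.5000 + 0.2500i


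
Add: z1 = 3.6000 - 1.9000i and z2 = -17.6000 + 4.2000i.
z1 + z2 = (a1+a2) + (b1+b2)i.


Real: 3.6 - 17.6 = -14
Imag: -1.9 + 4.2 = 2.3

-14.0000 + 2.3000i


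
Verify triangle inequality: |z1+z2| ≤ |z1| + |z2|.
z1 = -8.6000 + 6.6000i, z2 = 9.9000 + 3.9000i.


|z1| = sqrt((-8.6)^2 + 6.6^2) = sqrt(117.52) = 10.8407
|z2| = sqrt(9.9^2 + 3.9^2) = sqrt(113.22) = 10.6405
z1+z2 = 1.3000 + 10.5000i
|z1+z2| = sqrt(111.94) = 10.5802
|z1|+|z2| = 10.8407 + 10.6405 = 21.4812

|z1+z2| = 10.5802 ≤ |z1|+|z2| = 21.4812 (verified)


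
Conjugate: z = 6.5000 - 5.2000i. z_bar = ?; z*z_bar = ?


z_bar = 6.5000 + 5.2000i
z*z_bar = 6.5^2 + (-5.2)^2 = 42.25 + 27.04 = 69.29

z_bar = 6.5000 + 5.2000i, z*z_bar = 69.29


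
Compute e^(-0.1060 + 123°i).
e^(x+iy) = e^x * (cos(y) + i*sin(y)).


e^-0.1060 = 0.89942
cos(123°) = -0.54464
sin(123°) = 0.8387
Real = 0.89942*(-0.54464) = -0.4899
Imag = 0.89942*0.8387 = 0.7543

-0.4899 + 0.7543i


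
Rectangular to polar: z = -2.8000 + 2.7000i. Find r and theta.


r = sqrt(7.84+7.29) = sqrt(15.13) = 3.8897
theta = atan2(2.7, -2.8) = 136.0416 degrees

r = 3.8897, theta = 136.0416 degrees


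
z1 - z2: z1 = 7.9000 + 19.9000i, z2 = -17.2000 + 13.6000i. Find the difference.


Real: 7.9 + 17.2 = 25.1
Imag: 19.9 - 13.6 = 6.3

25.1000 + 6.3000i


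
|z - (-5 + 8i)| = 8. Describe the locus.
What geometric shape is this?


|z - z0| = r is a circle with center z0 and radius r.
Center = (-5, 8), radius = 8

Circle with center (-5, 8) and radius 8


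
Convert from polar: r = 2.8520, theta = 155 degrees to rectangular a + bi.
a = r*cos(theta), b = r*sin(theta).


a = 2.8520*cos(155°) = 2.8520*(-0.9063) = -2.5848
b = 2.8520*sin(155°) = 2.8520*0.4226 = 1.2053

-2.5848 + 1.2053i


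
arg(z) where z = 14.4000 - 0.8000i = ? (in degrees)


Re = 14.4, Im = -0.8
arg = atan2(-0.8, 14.4) = -3.1798 degrees

arg(z) = -3.1798 degrees


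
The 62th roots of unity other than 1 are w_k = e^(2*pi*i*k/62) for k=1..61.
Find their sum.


With w = e^(2*pi*i/62), all 62 of the 62th roots of unity w^0 = 1, w, ..., w^(61) sum to 0: 1 + w + ... + w^(61) = (1 - w^62)/(1 - w) = 0 since w^62 = 1, w ≠ 1.
Removing the root 1: w + w^2 + ... + w^(61) = 0 - 1 = -1

Sum = -1


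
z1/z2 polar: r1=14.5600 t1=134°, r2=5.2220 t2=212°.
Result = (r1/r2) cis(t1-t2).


r = 14.5600 / 5.2220 = 2.7882
theta = 134° - 212° = -78° = 282° (mod 360)

2.7882 cis(282°)


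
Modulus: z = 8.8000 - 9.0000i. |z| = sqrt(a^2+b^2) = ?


|z| = sqrt(8.8^2 + (-9)^2) = sqrt(77.44 + 81) = sqrt(158.44) = 12.5873

|z| = 12.5873


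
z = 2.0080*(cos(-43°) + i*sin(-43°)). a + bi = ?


a = 2.0080*cos(-43°) = 2.0080*0.73135 = 1.4686
b = 2.0080*sin(-43°) = 2.0080*(-0.682) = -1.3695

1.4686 - 1.3695i


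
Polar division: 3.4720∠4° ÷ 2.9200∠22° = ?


r = 3.4720 / 2.9200 = 1.1890
theta = 4° - 22° = -18° = 342° (mod 360)

1.1890 cis(342°)


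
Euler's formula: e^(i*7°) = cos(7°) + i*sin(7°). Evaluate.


cos(7°) = 0.9925
sin(7°) = 0.1219

e^(i*7°) = 0.9925 + 0.1219i


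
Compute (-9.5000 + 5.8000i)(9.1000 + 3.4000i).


Real = -9.5*9.1 - 5.8*3.4 = -86.45 - 19.72 = -106.17
Imag = -9.5*3.4 + 9.1*5.8 = -32.3 + 52.78 = 20.48

-106.1700 + 20.4800i


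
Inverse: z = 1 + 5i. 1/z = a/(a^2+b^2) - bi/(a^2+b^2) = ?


|z|^2 = 1+25 = 26
1/z = (1 - 5i)/26

1/z = 0.0385 - 0.1923i


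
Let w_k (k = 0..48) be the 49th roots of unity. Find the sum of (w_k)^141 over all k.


The roots are w_k = w^k with w = e^(2*pi*i/49), and (w^k)^141 = (w^141)^k.
So S = 1 + u + u^2 + ... + u^(48) with u = w^141.
141 = 2*49 + 43, so 141 is not a multiple of 49: u = (w^49)^2 * w^43 = w^43 ≠ 1 (w is a primitive 49th root), while u^49 = (w^49)^141 = 1.
Geometric series: S = (1 - u^49)/(1 - u) = (1 - 1)/(1 - u) = 0

S = 0


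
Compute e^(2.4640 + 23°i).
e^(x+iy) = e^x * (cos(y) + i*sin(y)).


e^2.4640 = 11.7517
cos(23°) = 0.920505
sin(23°) = 0.390731
Real = 11.7517*0.920505 = 10.8175
Imag = 11.7517*0.390731 = 4.5918

10.8175 + 4.5918i


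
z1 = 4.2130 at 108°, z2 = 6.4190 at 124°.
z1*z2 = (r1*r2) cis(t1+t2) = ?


r = 4.2130 * 6.4190 = 27.0432
theta = 108° + 124° = 232° = 232° (mod 360)

27.0432 cis(232°)


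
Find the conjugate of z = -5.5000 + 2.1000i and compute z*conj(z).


z_bar = -5.5000 - 2.1000i
z*z_bar = (-5.5)^2 + 2.1^2 = 30.25 + 4.41 = 34.66

z_bar = -5.5000 - 2.1000i, z*z_bar = 34.66


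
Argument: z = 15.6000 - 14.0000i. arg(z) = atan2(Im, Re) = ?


Re = 15.6, Im = -14
arg = atan2(-14, 15.6) = -41.9059 degrees

arg(z) = -41.9059 degrees


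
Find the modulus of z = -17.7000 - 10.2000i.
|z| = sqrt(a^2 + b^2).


|z| = sqrt((-17.7)^2 + (-10.2)^2) = sqrt(313.29 + 104.04) = sqrt(417.33) = 20.4287

|z| = 20.4287


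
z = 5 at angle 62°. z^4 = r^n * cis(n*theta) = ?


r^4 = 5^4 = 625
n*theta = 4*62° = 248° = 248° (mod 360)
a = 625*cos(248°) = -234.1291
b = 625*sin(248°) = -579.4899

625 cis(248°) = -234.1291 - 579.4899i


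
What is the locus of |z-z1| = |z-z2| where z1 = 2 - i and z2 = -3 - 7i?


Equal distances means the locus is the perpendicular bisector of z1 and z2.
Midpoint = ((2+(-3))/2, (-1+(-7))/2) = (-0.5000, -4.0000)

Perpendicular bisector through (-0.5000, -4.0000)


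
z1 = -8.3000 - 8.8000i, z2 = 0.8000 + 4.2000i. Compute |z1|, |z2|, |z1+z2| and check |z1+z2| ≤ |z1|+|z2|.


|z1| = sqrt((-8.3)^2 + (-8.8)^2) = sqrt(146.33) = 12.0967
|z2| = sqrt(0.8^2 + 4.2^2) = sqrt(18.28) = 4.2755
z1+z2 = -7.5000 - 4.6000i
|z1+z2| = sqrt(77.41) = 8.7983
|z1|+|z2| = 12.0967 + 4.2755 = 16.3722

|z1+z2| = 8.7983 ≤ |z1|+|z2| = 16.3722 (verified)


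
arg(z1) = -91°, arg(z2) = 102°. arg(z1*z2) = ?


arg(z1*z2) = -91° + 102° = 11°
Normalized to (-180°, 180°]: 11°

11°


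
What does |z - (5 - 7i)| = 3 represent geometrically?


|z - z0| = r is a circle with center z0 and radius r.
Center = (5, -7), radius = 3

Circle with center (5, -7) and radius 3


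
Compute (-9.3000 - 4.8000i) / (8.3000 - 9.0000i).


Conjugate of z2 = 8.3000 + 9.0000i
Numerator: (-9.3000 - 4.8000i)(8.3000 + 9.0000i) = -33.9900 - 123.5400i
Denominator: 8.3^2 + (-9)^2 = 149.89
Result = (-33.9900 - 123.5400i)/149.89

-0.2268 - 0.8242i


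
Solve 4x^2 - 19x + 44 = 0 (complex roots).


disc = (-19)^2 - 4*4*44 = 361 - 704 = -343
sqrt(|disc|) = sqrt(343) = 18.5203
Real part = 19/(2*4) = 2.3750
Imag part = 18.5203/(2*4) = 2.3150

2.3750 ± 2.3150i


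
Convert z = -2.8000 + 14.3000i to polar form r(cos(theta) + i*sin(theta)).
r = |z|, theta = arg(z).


r = sqrt(7.84+204.49) = sqrt(212.33) = 14.5715
theta = atan2(14.3, -2.8) = 101.0786 degrees

r = 14.5715, theta = 101.0786 degrees


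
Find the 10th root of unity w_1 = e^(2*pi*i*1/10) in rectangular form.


Angle = 360*1/10 = 36°
a = cos(36°) = 0.8090
b = sin(36°) = 0.5878

0.8090 + 0.5878i


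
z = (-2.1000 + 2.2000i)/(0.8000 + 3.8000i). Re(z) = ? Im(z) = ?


Multiply by conjugate: (-2.1000 + 2.2000i)(0.8000 - 3.8000i) / (0.8^2 + 3.8^2)
Numerator real = -2.1*0.8 + 2.2*3.8 = 6.68
Numerator imag = 2.2*0.8 - (-2.1)*3.8 = 9.74
Denominator = 15.08
Re(z) = 6.68/15.08 = 0.4430
Im(z) = 9.74/15.08 = 0.6459

Re(z) = 0.4430, Im(z) = 0.6459


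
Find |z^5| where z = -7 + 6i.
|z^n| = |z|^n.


|z| = sqrt(49+36) = sqrt(85) = 9.2195
|z^5| = |z|^5 = (sqrt(85))^5 = 85^2 * sqrt(85) = 7225*sqrt(85)

|z^5| = 7225*sqrt(85) ≈ 66611.2087


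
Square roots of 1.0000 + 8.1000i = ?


|z| = sqrt(1+65.61) = 8.1615
sqrt((|z|+a)/2) = sqrt((8.1615+1)/2) = sqrt(4.5807) = 2.1403
sqrt((|z|-a)/2) = sqrt((8.1615-1)/2) = sqrt(3.5807) = 1.8923

±(2.1403 + 1.8923i) i.e. 2.1403 + 1.8923i and -2.1403 - 1.8923i


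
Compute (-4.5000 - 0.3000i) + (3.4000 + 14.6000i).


Real: -4.5 + 3.4 = -1.1
Imag: -0.3 + 14.6 = 14.3

-1.1000 + 14.3000i


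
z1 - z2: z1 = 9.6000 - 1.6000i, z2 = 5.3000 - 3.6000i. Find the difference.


Real: 9.6 - 5.3 = 4.3
Imag: -1.6 + 3.6 = 2

4.3000 + 2.0000i


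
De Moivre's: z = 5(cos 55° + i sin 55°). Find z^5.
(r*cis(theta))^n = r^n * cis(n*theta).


r^5 = 5^5 = 3125
n*theta = 5*55° = 275° = 275° (mod 360)
a = 3125*cos(275°) = 272.3617
b = 3125*sin(275°) = -3113.1084

3125 cis(275°) = 272.3617 - 3113.1084i


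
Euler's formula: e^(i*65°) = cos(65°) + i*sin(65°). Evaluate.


cos(65°) = 0.4226
sin(65°) = 0.9063

e^(i*65°) = 0.4226 + 0.9063i


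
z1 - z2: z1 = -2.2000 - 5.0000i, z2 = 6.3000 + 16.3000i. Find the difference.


Real: -2.2 - 6.3 = -8.5
Imag: -5 - 16.3 = -21.3

-8.5000 - 21.3000i
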